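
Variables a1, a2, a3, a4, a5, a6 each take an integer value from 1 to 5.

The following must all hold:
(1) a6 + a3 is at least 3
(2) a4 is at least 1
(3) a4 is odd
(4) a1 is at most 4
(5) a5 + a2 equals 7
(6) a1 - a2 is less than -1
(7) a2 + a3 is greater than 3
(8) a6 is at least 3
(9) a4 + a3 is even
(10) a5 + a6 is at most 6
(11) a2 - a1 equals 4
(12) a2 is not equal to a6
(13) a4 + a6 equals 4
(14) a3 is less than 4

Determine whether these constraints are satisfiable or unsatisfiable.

One satisfying assignment is a1 = 1, a2 = 5, a3 = 1, a4 = 1, a5 = 2, a6 = 3.
For the less obvious constraints — constraint 1: a6 + a3 = 4; constraint 5: a5 + a2 = 7; constraint 6: a1 - a2 = -4 — and the others hold by inspection.

Satisfiable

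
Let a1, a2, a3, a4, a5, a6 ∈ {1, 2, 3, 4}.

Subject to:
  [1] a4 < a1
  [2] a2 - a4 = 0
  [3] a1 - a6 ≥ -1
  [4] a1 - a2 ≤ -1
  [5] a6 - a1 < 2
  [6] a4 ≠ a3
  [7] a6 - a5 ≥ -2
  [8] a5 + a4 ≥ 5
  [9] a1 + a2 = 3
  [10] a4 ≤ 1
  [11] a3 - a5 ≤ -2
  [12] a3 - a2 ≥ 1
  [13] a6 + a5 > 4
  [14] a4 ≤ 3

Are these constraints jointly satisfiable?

Constraints 3, 4, 7, 11, and 12 give a6 − a5 ≥ -2, a5 − a3 ≥ 2, a3 − a2 ≥ 1, a2 − a1 ≥ 1, a1 − a6 ≥ -1.
Adding all 5 inequalities: the left sides telescope to 0, and the right sides sum to (-2) + 2 + 1 + 1 + (-1) = 1. So 0 ≥ 1, which is false.

Unsatisfiable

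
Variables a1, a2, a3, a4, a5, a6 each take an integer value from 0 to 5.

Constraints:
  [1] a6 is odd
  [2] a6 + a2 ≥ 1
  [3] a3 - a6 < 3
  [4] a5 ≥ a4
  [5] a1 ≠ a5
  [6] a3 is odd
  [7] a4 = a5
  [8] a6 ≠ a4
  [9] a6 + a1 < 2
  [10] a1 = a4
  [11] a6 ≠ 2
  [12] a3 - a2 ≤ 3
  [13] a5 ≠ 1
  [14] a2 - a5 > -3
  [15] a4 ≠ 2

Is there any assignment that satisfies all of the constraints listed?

Unsatisfiable

From constraints 7 and 10, a1 = a4 = a5, so a1 = a5. But constraint 5 says a1 ≠ a5. Contradiction.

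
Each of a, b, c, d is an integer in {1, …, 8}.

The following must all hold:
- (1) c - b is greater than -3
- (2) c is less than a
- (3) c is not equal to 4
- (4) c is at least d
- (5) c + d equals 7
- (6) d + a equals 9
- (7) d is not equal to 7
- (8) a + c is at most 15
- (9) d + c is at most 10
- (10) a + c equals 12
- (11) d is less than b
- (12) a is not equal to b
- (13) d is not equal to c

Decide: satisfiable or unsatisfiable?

Satisfiable

Try a = 7, b = 5, c = 5, d = 2.
Check constraint 1: c - b = 0; constraint 5: c + d = 7; constraint 6: d + a = 9. The remaining constraints are straightforward to verify.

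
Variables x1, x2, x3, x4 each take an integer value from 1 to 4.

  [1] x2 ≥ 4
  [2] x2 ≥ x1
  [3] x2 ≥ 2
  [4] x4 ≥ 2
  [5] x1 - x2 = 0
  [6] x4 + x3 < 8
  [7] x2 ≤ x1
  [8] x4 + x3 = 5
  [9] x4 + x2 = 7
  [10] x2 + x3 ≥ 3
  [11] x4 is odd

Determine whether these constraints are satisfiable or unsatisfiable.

One satisfying assignment is x1 = 4, x2 = 4, x3 = 2, x4 = 3.
For the less obvious constraints — constraint 5: x1 - x2 = 0; constraint 6: x4 + x3 = 5 — and the others hold by inspection.

Satisfiable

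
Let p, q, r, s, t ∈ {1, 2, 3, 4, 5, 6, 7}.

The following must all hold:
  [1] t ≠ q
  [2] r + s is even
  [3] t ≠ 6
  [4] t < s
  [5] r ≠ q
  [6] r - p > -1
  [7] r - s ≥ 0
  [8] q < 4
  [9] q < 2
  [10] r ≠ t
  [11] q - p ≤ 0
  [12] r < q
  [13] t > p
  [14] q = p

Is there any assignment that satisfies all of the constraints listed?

Constraints 4, 7, 11, 12, and 13 give p < t, t < s, s ≤ r, r < q, q ≤ p. Chaining: p < t < s ≤ r < q ≤ p, which forces p < p — impossible.

Unsatisfiable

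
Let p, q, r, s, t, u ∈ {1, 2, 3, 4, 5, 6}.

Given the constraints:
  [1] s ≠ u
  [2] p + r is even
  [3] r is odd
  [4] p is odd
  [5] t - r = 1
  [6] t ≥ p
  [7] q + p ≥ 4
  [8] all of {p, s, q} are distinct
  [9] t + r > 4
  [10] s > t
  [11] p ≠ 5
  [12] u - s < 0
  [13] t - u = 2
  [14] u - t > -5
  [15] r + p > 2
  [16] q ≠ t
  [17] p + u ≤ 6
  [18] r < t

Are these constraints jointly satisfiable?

The assignment p = 1, q = 6, r = 3, s = 5, t = 4, u = 2 works:
  constraint 5 holds since t - r = 1.
  constraint 7 holds since q + p = 7.
The rest check out directly.

Satisfiable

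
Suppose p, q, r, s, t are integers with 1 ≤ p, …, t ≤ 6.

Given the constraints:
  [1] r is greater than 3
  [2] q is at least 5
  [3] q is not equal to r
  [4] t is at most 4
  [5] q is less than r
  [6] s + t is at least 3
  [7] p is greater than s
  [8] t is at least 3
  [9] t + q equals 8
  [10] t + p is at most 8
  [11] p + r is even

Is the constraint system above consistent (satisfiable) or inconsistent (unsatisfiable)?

Satisfiable

One satisfying assignment is p = 2, q = 5, r = 6, s = 1, t = 3.
For the less obvious constraints — constraint 6: s + t = 4; constraint 9: t + q = 8 — and the others hold by inspection.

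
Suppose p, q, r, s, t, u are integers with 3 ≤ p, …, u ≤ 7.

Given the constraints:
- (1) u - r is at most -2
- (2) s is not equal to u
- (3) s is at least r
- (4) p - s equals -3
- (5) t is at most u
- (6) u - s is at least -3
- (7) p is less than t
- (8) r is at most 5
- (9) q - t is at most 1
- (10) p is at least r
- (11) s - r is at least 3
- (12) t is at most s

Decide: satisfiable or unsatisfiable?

Constraints 1, 6, and 11 give u − s ≥ -3, s − r ≥ 3, r − u ≥ 2.
Adding all 3 inequalities: the left sides telescope to 0, and the right sides sum to (-3) + 3 + 2 = 2. So 0 ≥ 2, which is false.

Unsatisfiable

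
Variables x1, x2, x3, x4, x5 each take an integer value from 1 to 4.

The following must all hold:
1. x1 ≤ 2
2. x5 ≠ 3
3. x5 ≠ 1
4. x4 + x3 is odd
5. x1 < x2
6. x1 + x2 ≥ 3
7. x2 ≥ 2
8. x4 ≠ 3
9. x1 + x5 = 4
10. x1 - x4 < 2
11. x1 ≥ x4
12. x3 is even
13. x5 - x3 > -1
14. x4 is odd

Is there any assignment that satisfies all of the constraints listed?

Satisfiable

Take x1 = 2, x2 = 4, x3 = 2, x4 = 1, x5 = 2. Then constraint 6: x1 + x2 = 6; constraint 9: x1 + x5 = 4; constraint 10: x1 - x4 = 1, and every other listed constraint is also met.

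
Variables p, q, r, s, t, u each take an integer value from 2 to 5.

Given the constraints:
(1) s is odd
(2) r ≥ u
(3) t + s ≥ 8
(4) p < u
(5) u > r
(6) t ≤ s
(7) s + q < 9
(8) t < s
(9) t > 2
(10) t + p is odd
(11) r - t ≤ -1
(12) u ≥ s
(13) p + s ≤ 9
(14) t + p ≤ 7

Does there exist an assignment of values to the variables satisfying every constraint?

Unsatisfiable

Constraints 2, 6, 11, and 12 give u ≤ r, r < t, t ≤ s, s ≤ u. Chaining: u ≤ r < t ≤ s ≤ u, which forces u < u — impossible.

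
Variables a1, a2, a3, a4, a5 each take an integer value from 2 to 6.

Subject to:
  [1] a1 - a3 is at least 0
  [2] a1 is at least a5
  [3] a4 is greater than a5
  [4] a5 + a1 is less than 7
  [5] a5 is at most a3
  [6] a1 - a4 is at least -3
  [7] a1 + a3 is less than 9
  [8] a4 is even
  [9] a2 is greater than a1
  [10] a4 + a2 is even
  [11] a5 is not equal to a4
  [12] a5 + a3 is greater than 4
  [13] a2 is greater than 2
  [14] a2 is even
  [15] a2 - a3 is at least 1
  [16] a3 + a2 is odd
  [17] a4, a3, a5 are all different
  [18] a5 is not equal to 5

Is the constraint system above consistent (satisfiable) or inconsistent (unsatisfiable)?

The assignment a1 = 3, a2 = 6, a3 = 3, a4 = 4, a5 = 2 works:
  constraint 1 holds since a1 - a3 = 0.
  constraint 4 holds since a5 + a1 = 5.
  constraint 6 holds since a1 - a4 = -1.
The rest check out directly.

Satisfiable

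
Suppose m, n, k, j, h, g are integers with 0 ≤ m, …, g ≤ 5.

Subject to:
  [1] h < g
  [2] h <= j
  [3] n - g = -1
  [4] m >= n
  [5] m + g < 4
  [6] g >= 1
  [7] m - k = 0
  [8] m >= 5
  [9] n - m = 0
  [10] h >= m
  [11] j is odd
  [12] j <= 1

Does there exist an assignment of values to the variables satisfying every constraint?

Unsatisfiable

From constraints 8 and 10: h ≥ m and m ≥ 5, so h ≥ 5. From constraints 2 and 12: h ≤ j and j ≤ 1, so h ≤ 1. But 1 < 5, so no value of h works.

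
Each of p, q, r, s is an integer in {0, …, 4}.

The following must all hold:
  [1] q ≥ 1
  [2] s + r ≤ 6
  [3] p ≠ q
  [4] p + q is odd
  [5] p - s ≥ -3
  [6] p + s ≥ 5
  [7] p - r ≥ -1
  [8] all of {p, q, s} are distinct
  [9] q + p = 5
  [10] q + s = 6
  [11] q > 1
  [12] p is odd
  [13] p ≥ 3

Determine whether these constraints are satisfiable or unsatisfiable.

Satisfiable

One satisfying assignment is p = 3, q = 2, r = 2, s = 4.
For the less obvious constraints — constraint 2: s + r = 6; constraint 5: p - s = -1; constraint 6: p + s = 7 — and the others hold by inspection.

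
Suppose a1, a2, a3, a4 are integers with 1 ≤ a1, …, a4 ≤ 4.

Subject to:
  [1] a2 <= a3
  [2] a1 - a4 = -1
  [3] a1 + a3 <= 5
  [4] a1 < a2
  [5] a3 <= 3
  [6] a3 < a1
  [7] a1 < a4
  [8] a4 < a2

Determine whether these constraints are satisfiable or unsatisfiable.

Constraints 1, 6, 7, and 8 give a3 < a1, a1 < a4, a4 < a2, a2 ≤ a3. Chaining: a3 < a1 < a4 < a2 ≤ a3, which forces a3 < a3 — impossible.

Unsatisfiable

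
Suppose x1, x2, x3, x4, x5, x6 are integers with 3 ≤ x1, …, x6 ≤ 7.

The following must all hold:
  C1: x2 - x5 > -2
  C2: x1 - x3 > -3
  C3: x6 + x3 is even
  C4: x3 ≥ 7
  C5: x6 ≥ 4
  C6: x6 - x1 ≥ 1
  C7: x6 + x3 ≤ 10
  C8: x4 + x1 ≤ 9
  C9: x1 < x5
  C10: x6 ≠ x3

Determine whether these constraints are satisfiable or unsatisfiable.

Unsatisfiable

From constraint 5: x6 ≥ 4. From constraint 4: x3 ≥ 7. Hence x6 + x3 ≥ 11. But constraint 7 requires x6 + x3 ≤ 10, and 10 < 11. Contradiction.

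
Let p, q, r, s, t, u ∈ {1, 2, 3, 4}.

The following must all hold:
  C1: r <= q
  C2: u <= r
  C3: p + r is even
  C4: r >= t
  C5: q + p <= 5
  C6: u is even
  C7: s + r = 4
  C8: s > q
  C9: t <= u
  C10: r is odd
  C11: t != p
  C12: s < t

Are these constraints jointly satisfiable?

Unsatisfiable

Constraints 1, 2, 8, 9, and 12 give q < s, s < t, t ≤ u, u ≤ r, r ≤ q. Chaining: q < s < t ≤ u ≤ r ≤ q, which forces q < q — impossible.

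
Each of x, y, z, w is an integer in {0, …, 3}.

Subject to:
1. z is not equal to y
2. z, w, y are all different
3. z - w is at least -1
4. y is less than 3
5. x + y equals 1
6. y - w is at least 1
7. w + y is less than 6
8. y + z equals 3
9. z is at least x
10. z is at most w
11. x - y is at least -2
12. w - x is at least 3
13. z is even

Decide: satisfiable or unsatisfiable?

Constraints 6, 11, and 12 give x − y ≥ -2, y − w ≥ 1, w − x ≥ 3.
Adding all 3 inequalities: the left sides telescope to 0, and the right sides sum to (-2) + 1 + 3 = 2. So 0 ≥ 2, which is false.

Unsatisfiable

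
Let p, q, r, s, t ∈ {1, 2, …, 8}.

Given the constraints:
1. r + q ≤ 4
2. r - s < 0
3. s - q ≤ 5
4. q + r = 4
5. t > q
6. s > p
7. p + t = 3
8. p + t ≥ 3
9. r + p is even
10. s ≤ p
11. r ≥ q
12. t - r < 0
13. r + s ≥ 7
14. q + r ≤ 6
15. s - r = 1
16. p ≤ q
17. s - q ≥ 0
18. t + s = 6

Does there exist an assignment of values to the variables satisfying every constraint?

Constraints 2, 5, 10, 12, and 16 give q < t, t < r, r < s, s ≤ p, p ≤ q. Chaining: q < t < r < s ≤ p ≤ q, which forces q < q — impossible.

Unsatisfiable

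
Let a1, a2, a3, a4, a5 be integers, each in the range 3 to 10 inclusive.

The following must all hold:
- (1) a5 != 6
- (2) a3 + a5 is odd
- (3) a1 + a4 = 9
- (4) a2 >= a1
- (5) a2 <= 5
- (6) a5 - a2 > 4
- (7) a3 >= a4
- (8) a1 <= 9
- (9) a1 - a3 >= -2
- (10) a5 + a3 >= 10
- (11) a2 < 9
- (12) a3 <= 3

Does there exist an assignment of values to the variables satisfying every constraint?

Unsatisfiable

From constraints 4 and 5: a1 ≤ a2 ≤ 5. From constraints 7 and 12: a4 ≤ a3 ≤ 3. Hence a1 + a4 ≤ 8. But constraint 3 requires a1 + a4 = 9, and 9 > 8. Contradiction.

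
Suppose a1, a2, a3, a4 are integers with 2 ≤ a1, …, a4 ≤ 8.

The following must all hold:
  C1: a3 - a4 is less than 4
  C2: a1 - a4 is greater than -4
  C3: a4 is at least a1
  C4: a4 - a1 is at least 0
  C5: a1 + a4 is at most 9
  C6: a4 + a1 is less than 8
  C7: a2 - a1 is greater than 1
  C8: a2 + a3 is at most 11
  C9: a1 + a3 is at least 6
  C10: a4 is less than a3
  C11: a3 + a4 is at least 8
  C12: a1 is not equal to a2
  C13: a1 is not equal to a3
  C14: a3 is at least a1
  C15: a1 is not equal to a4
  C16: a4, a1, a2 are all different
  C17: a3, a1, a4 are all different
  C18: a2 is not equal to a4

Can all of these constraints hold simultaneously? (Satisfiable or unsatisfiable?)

Setting (a1, a2, a3, a4) = (3, 5, 6, 4) satisfies everything: constraint 1: a3 - a4 = 2; constraint 2: a1 - a4 = -1, and the others follow.

Satisfiable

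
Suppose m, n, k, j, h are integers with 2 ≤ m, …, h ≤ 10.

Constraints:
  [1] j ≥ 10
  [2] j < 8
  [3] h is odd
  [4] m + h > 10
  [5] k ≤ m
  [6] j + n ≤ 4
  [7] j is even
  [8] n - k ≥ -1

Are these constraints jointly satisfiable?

From constraint 1: j ≥ 10. From constraint 2: j ≤ 7. But 7 < 10, so no value of j works.

Unsatisfiable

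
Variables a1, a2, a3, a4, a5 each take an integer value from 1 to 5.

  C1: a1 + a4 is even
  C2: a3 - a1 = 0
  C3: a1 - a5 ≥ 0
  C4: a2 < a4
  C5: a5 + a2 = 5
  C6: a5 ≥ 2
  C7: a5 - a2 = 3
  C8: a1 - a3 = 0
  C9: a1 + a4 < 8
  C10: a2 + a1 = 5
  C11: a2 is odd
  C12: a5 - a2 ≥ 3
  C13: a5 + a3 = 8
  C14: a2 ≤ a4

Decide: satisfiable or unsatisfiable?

The assignment a1 = 4, a2 = 1, a3 = 4, a4 = 2, a5 = 4 works:
  constraint 2 holds since a3 - a1 = 0.
  constraint 3 holds since a1 - a5 = 0.
  constraint 5 holds since a5 + a2 = 5.
The rest check out directly.

Satisfiable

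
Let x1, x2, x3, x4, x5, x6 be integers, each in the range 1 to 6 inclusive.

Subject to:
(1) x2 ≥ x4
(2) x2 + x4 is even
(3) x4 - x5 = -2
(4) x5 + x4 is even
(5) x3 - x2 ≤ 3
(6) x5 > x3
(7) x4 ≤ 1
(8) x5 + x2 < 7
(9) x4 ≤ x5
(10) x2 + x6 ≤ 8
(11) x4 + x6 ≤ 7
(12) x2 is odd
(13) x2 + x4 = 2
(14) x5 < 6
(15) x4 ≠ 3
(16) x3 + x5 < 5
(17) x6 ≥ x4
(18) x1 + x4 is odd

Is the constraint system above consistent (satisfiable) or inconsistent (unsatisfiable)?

The assignment x1 = 2, x2 = 1, x3 = 1, x4 = 1, x5 = 3, x6 = 5 works:
  constraint 3 holds since x4 - x5 = -2.
  constraint 5 holds since x3 - x2 = 0.
  constraint 8 holds since x5 + x2 = 4.
The rest check out directly.

Satisfiable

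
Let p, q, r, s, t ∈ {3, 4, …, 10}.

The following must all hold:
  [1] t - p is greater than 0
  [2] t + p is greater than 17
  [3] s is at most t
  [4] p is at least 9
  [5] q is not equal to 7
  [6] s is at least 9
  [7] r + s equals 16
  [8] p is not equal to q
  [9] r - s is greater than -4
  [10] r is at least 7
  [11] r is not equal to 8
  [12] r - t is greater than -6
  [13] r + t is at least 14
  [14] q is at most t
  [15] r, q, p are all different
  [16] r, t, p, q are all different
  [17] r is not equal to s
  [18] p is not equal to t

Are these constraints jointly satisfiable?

Satisfiable

Try p = 9, q = 8, r = 7, s = 9, t = 10.
Check constraint 1: t - p = 1; constraint 2: t + p = 19; constraint 7: r + s = 16. The remaining constraints are straightforward to verify.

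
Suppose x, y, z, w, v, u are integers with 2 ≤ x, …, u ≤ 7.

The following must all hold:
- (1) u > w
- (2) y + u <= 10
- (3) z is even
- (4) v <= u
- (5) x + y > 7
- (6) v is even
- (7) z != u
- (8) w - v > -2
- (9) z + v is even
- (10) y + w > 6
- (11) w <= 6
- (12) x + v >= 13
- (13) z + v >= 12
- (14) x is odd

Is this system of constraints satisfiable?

Satisfiable

The assignment x = 7, y = 2, z = 6, w = 6, v = 6, u = 7 works:
  constraint 2 holds since y + u = 9.
  constraint 5 holds since x + y = 9.
The rest check out directly.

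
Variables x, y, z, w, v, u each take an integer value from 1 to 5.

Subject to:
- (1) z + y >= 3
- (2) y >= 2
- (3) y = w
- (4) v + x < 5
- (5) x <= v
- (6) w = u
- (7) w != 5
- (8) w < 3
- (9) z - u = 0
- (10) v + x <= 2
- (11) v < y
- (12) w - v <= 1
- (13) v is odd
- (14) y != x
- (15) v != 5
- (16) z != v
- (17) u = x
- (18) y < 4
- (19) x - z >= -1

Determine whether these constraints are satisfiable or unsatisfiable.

Unsatisfiable

From constraints 3, 6, and 17, y = w = u = x, so y = x. But constraint 14 says y ≠ x. Contradiction.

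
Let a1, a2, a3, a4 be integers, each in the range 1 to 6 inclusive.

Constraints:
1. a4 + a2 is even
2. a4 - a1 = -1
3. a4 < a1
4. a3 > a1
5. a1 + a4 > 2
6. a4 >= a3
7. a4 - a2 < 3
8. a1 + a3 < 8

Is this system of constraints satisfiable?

Constraints 3, 4, and 6 give a4 < a1, a1 < a3, a3 ≤ a4. Chaining: a4 < a1 < a3 ≤ a4, which forces a4 < a4 — impossible.

Unsatisfiable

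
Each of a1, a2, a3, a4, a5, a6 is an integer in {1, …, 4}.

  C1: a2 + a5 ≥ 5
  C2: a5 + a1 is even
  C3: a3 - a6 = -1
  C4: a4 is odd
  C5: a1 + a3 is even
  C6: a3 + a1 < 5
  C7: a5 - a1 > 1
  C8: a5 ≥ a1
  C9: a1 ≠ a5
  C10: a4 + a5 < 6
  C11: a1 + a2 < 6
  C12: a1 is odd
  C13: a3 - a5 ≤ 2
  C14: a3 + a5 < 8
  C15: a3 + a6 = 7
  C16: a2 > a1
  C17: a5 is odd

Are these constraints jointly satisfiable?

Satisfiable

Take a1 = 1, a2 = 2, a3 = 3, a4 = 1, a5 = 3, a6 = 4. Then constraint 1: a2 + a5 = 5; constraint 3: a3 - a6 = -1, and every other listed constraint is also met.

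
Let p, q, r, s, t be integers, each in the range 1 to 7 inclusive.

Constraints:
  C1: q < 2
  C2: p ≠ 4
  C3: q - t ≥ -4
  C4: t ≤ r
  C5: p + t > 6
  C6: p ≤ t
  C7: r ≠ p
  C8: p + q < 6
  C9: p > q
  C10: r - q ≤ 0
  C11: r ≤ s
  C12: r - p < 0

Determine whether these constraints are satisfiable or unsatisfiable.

Unsatisfiable

Constraints 4, 6, 9, and 10 give q < p, p ≤ t, t ≤ r, r ≤ q. Chaining: q < p ≤ t ≤ r ≤ q, which forces q < q — impossible.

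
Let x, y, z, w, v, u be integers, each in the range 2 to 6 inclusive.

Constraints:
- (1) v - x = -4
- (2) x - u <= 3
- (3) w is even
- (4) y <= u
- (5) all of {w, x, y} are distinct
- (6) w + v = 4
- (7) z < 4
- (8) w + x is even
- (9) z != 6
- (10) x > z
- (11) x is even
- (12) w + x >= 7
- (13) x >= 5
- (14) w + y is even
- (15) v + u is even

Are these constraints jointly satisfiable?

Setting (x, y, z, w, v, u) = (6, 4, 2, 2, 2, 6) satisfies everything: constraint 1: v - x = -4; constraint 2: x - u = 0, and the others follow.

Satisfiable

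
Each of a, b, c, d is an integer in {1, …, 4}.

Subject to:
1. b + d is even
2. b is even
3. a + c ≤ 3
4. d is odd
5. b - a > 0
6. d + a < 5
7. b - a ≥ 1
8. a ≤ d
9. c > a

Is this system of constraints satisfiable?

Unsatisfiable

Constraint 2 makes b even and constraint 4 makes d odd, so b + d must be odd. Constraint 1 says b + d is even — contradiction.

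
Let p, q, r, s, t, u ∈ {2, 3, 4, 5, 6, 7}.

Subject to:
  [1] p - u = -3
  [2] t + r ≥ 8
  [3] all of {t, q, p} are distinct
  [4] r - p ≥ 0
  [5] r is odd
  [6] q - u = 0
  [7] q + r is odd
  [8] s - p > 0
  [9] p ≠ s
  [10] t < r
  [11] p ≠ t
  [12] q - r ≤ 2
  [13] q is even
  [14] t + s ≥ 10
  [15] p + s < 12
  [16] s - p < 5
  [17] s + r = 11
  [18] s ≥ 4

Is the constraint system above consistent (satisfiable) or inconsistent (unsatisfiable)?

Setting (p, q, r, s, t, u) = (3, 6, 5, 6, 4, 6) satisfies everything: constraint 1: p - u = -3; constraint 2: t + r = 9, and the others follow.

Satisfiable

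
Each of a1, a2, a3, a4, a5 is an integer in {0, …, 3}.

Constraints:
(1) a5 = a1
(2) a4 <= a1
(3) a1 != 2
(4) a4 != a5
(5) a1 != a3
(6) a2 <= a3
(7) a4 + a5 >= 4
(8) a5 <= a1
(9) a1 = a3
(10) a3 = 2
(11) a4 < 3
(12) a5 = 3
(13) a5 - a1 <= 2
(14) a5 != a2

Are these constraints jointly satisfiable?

Unsatisfiable

Constraint 12 fixes a5 = 3 and constraint 10 fixes a3 = 2. Constraints 1 and 9 give a5 = a1 = a3, so a5 = a3. But 3 ≠ 2 — contradiction.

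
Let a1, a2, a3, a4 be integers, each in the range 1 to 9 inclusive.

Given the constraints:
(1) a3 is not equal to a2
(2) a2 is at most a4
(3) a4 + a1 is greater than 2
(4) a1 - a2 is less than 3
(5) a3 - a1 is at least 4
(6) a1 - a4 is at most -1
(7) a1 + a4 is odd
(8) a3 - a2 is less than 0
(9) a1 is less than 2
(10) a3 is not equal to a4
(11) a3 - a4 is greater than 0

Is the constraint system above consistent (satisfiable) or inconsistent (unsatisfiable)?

Constraints 2, 8, and 11 give a2 ≤ a4, a4 < a3, a3 < a2. Chaining: a2 ≤ a4 < a3 < a2, which forces a2 < a2 — impossible.

Unsatisfiable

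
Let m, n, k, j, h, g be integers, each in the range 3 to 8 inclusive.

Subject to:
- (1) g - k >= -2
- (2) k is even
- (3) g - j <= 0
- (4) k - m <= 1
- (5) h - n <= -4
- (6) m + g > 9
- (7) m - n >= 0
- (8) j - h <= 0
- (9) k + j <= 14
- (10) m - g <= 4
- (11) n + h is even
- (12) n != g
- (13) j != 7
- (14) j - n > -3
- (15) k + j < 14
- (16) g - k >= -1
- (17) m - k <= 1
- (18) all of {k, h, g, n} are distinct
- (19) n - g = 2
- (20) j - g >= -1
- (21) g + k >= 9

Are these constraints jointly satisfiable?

Unsatisfiable

Constraints 1, 3, 5, 7, 8, and 17 give h − j ≥ 0, j − g ≥ 0, g − k ≥ -2, k − m ≥ -1, m − n ≥ 0, n − h ≥ 4.
Adding all 6 inequalities: the left sides telescope to 0, and the right sides sum to 0 + 0 + (-2) + (-1) + 0 + 4 = 1. So 0 ≥ 1, which is false.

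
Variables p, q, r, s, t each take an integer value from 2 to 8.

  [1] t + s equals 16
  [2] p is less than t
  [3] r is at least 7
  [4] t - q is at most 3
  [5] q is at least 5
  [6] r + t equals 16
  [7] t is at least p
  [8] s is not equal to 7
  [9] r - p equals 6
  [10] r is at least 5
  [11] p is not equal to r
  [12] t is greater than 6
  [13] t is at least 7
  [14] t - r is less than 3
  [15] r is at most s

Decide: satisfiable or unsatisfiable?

Satisfiable

Try p = 2, q = 7, r = 8, s = 8, t = 8.
Check constraint 1: t + s = 16; constraint 4: t - q = 1; constraint 6: r + t = 16. The remaining constraints are straightforward to verify.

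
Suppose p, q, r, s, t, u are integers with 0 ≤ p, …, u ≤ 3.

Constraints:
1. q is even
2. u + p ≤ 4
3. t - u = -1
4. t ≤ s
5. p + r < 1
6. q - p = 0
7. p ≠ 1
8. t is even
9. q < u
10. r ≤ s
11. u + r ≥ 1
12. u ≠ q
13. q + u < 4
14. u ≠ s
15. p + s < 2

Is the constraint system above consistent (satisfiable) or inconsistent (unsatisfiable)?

One satisfying assignment is p = 0, q = 0, r = 0, s = 0, t = 0, u = 1.
For the less obvious constraints — constraint 2: u + p = 1; constraint 3: t - u = -1; constraint 5: p + r = 0 — and the others hold by inspection.

Satisfiable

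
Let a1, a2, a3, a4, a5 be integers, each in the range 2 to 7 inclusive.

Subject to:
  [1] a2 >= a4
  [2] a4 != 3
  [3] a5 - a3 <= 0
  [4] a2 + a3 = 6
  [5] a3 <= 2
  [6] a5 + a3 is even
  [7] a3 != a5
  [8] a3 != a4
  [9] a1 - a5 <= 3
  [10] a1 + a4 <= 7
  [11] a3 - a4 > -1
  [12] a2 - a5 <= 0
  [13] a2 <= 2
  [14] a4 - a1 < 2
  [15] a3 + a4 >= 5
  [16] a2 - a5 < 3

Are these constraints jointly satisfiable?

Unsatisfiable

From constraint 13: a2 ≤ 2. From constraint 5: a3 ≤ 2. Hence a2 + a3 ≤ 4. But constraint 4 requires a2 + a3 = 6, and 6 > 4. Contradiction.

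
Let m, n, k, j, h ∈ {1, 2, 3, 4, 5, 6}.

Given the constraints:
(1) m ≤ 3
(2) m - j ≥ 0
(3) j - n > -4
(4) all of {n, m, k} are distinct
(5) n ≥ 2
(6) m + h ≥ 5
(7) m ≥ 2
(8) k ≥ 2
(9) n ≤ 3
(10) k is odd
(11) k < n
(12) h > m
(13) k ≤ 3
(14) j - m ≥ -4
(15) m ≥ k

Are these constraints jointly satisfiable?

Unsatisfiable

Constraints 1, 5, 7, 8, 9, and 13 confine each of n, m, k to the 2 values {2, 3}.
Constraint 4 requires all 3 of them to be distinct, but only 2 values are available — impossible by the pigeonhole principle.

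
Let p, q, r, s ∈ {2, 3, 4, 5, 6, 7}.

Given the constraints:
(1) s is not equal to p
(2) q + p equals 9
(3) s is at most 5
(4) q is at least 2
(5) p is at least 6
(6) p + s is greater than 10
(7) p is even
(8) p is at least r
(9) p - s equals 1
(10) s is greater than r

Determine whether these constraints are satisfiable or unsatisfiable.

Take p = 6, q = 3, r = 4, s = 5. Then constraint 2: q + p = 9; constraint 6: p + s = 11, and every other listed constraint is also met.

Satisfiable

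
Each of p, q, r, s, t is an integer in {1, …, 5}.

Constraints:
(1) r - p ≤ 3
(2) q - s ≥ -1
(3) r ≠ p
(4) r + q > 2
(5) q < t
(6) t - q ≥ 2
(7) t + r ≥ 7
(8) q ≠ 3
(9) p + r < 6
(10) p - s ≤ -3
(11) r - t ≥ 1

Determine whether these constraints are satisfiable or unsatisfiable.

Unsatisfiable

Constraints 1, 2, 6, 10, and 11 give p − r ≥ -3, r − t ≥ 1, t − q ≥ 2, q − s ≥ -1, s − p ≥ 3.
Adding all 5 inequalities: the left sides telescope to 0, and the right sides sum to (-3) + 1 + 2 + (-1) + 3 = 2. So 0 ≥ 2, which is false.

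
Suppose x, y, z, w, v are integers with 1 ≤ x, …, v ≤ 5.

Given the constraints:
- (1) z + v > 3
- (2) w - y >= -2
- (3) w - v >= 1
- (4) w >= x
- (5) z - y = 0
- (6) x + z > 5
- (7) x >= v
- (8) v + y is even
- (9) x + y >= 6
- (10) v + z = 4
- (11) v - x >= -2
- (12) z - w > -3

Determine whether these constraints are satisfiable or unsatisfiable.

Take x = 3, y = 3, z = 3, w = 4, v = 1. Then constraint 1: z + v = 4; constraint 2: w - y = 1, and every other listed constraint is also met.

Satisfiable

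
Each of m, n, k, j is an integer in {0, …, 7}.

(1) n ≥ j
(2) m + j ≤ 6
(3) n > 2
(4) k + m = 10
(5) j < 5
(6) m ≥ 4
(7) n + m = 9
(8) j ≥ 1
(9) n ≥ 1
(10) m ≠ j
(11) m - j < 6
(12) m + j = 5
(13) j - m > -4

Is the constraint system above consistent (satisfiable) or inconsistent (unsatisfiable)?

Setting (m, n, k, j) = (4, 5, 6, 1) satisfies everything: constraint 2: m + j = 5; constraint 4: k + m = 10; constraint 7: n + m = 9, and the others follow.

Satisfiable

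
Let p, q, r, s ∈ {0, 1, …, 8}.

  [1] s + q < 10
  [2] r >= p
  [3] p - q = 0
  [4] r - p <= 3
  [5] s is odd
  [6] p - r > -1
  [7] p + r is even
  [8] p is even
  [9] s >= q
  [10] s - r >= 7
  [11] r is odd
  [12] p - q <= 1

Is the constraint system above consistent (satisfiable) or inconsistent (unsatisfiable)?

Unsatisfiable

Constraint 8 makes p even and constraint 11 makes r odd, so p + r must be odd. Constraint 7 says p + r is even — contradiction.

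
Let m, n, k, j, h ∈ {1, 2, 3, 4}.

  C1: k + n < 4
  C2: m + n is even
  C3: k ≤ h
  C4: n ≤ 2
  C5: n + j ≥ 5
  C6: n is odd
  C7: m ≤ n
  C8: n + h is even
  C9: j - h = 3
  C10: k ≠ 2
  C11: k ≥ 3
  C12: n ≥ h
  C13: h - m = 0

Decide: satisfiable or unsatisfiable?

From constraints 3 and 11: h ≥ k and k ≥ 3, so h ≥ 3. From constraints 4 and 12: h ≤ n and n ≤ 2, so h ≤ 2. But 2 < 3, so no value of h works.

Unsatisfiable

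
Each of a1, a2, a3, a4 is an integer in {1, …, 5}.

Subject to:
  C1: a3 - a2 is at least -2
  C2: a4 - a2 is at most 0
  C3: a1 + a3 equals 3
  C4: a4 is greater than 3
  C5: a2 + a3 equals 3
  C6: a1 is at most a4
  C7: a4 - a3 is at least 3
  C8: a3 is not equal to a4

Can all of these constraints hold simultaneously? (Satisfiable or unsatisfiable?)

Unsatisfiable

Constraints 1, 2, and 7 give a4 − a3 ≥ 3, a3 − a2 ≥ -2, a2 − a4 ≥ 0.
Adding all 3 inequalities: the left sides telescope to 0, and the right sides sum to 3 + (-2) + 0 = 1. So 0 ≥ 1, which is false.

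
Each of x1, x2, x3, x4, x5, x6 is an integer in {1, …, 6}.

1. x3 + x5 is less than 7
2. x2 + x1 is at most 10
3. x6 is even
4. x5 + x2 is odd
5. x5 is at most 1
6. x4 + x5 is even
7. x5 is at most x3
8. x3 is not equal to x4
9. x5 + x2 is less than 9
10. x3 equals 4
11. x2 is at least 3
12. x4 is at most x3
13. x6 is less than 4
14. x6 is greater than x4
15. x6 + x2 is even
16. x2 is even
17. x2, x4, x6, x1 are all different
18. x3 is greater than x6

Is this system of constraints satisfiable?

Satisfiable

Try x1 = 3, x2 = 6, x3 = 4, x4 = 1, x5 = 1, x6 = 2.
Check constraint 1: x3 + x5 = 5; constraint 2: x2 + x1 = 9. The remaining constraints are straightforward to verify.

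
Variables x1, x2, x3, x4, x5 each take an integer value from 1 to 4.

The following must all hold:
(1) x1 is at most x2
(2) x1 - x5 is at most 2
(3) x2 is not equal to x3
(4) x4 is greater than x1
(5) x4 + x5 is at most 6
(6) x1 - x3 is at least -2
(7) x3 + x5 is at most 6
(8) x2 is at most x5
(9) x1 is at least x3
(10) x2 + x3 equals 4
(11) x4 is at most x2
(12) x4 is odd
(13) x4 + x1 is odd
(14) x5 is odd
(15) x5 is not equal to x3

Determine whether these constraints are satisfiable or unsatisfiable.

Satisfiable

Take x1 = 2, x2 = 3, x3 = 1, x4 = 3, x5 = 3. Then constraint 2: x1 - x5 = -1; constraint 5: x4 + x5 = 6, and every other listed constraint is also met.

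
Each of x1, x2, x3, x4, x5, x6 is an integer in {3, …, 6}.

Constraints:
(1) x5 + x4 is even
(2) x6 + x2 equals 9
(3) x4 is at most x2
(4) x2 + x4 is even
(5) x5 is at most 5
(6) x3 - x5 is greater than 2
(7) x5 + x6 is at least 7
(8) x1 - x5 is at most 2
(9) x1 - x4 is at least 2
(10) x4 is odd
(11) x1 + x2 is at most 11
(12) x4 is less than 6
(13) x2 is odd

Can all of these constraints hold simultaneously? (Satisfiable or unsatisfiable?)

The assignment x1 = 5, x2 = 3, x3 = 6, x4 = 3, x5 = 3, x6 = 6 works:
  constraint 2 holds since x6 + x2 = 9.
  constraint 6 holds since x3 - x5 = 3.
The rest check out directly.

Satisfiable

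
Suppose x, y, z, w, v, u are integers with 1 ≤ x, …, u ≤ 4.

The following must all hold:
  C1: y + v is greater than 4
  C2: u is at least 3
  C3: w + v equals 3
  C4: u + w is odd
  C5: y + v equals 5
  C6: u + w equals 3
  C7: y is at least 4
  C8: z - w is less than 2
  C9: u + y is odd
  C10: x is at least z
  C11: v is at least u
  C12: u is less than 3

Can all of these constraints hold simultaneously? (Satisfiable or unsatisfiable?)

From constraint 7: y ≥ 4. From constraints 2 and 11: v ≥ u ≥ 3. Hence y + v ≥ 7. But constraint 5 requires y + v = 5, and 5 < 7. Contradiction.

Unsatisfiable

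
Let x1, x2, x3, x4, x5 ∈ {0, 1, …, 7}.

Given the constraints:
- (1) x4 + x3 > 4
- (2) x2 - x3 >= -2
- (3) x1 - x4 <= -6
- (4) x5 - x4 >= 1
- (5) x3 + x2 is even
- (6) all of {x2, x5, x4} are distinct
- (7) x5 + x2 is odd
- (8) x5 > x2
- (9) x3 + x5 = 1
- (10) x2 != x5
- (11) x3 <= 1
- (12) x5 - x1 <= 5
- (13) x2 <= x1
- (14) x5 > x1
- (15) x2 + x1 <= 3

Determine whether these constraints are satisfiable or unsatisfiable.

Unsatisfiable

Constraints 3, 4, and 12 give x1 − x5 ≥ -5, x5 − x4 ≥ 1, x4 − x1 ≥ 6.
Adding all 3 inequalities: the left sides telescope to 0, and the right sides sum to (-5) + 1 + 6 = 2. So 0 ≥ 2, which is false.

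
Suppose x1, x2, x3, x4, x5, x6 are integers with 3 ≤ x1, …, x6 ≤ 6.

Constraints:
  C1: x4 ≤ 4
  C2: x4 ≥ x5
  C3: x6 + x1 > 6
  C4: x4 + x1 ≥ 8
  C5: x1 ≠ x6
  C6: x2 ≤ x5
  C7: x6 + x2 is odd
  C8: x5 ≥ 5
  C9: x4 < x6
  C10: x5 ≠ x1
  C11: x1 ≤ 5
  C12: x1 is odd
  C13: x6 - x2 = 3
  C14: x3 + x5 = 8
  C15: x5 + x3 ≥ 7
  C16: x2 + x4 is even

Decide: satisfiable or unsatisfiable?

From constraints 2 and 8: x4 ≥ x5 and x5 ≥ 5, so x4 ≥ 5. From constraint 1: x4 ≤ 4. But 4 < 5, so no value of x4 works.

Unsatisfiable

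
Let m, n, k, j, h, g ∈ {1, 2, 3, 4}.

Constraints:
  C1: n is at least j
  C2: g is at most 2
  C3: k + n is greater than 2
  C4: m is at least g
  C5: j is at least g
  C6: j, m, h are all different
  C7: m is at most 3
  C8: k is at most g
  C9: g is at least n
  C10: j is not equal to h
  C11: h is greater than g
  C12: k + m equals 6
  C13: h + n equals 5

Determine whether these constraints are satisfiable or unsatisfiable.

From constraints 2 and 8: k ≤ g ≤ 2. From constraint 7: m ≤ 3. Hence k + m ≤ 5. But constraint 12 requires k + m = 6, and 6 > 5. Contradiction.

Unsatisfiable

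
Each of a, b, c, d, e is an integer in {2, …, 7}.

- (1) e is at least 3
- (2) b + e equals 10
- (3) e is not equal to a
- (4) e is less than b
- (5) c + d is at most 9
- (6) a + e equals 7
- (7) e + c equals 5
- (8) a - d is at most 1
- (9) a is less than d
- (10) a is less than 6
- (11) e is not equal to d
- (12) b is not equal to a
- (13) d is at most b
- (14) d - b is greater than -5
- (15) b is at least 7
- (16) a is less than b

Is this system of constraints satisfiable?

Satisfiable

Take a = 4, b = 7, c = 2, d = 5, e = 3. Then constraint 2: b + e = 10; constraint 5: c + d = 7; constraint 6: a + e = 7, and every other listed constraint is also met.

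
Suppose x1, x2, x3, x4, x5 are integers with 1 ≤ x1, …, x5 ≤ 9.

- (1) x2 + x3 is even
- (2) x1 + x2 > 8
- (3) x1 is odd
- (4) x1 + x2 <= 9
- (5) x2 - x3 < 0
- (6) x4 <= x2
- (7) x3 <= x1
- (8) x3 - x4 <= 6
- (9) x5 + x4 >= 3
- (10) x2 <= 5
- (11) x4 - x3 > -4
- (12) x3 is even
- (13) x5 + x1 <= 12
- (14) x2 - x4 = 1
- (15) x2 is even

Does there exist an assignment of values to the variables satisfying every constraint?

Take x1 = 7, x2 = 2, x3 = 4, x4 = 1, x5 = 4. Then constraint 2: x1 + x2 = 9; constraint 4: x1 + x2 = 9; constraint 5: x2 - x3 = -2, and every other listed constraint is also met.

Satisfiable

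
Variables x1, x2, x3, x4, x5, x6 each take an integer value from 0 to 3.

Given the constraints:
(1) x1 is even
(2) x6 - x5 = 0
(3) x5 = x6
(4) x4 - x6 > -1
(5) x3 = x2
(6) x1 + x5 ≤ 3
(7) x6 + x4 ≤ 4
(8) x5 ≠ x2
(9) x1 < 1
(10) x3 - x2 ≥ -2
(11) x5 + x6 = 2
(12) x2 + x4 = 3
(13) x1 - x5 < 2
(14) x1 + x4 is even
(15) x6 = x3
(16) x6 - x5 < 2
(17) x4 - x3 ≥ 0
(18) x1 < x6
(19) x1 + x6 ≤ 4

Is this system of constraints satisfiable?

From constraints 3, 5, and 15, x5 = x6 = x3 = x2, so x5 = x2. But constraint 8 says x5 ≠ x2. Contradiction.

Unsatisfiable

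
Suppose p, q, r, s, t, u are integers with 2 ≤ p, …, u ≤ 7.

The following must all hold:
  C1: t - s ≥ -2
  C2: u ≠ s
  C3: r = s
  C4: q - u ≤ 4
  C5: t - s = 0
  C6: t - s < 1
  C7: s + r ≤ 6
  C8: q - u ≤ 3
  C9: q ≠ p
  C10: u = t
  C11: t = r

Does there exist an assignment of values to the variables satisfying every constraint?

Unsatisfiable

From constraints 3, 10, and 11, u = t = r = s, so u = s. But constraint 2 says u ≠ s. Contradiction.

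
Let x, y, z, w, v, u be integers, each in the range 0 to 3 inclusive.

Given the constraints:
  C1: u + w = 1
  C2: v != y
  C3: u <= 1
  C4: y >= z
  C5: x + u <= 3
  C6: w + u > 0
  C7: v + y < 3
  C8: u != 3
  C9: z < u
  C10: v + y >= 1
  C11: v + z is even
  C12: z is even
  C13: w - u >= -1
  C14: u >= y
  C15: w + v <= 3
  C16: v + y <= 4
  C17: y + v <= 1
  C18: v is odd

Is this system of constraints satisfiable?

Constraint 18 makes v odd and constraint 12 makes z even, so v + z must be odd. Constraint 11 says v + z is even — contradiction.

Unsatisfiable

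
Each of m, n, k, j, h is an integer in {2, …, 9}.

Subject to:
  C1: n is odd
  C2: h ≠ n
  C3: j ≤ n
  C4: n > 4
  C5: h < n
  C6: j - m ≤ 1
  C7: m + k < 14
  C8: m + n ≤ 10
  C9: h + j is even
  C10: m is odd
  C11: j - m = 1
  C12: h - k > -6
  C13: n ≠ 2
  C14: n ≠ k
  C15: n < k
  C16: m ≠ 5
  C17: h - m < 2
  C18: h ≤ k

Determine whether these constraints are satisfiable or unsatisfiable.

The assignment m = 3, n = 5, k = 8, j = 4, h = 4 works:
  constraint 6 holds since j - m = 1.
  constraint 7 holds since m + k = 11.
  constraint 8 holds since m + n = 8.
The rest check out directly.

Satisfiable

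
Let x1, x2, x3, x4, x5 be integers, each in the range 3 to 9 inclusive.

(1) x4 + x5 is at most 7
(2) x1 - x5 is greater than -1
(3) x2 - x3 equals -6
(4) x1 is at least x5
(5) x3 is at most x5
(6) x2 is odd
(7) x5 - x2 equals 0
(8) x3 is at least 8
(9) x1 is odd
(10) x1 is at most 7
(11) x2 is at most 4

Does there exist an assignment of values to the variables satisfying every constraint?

Unsatisfiable

From constraints 5 and 8: x5 ≥ x3 and x3 ≥ 8, so x5 ≥ 8. From constraints 4 and 10: x5 ≤ x1 and x1 ≤ 7, so x5 ≤ 7. But 7 < 8, so no value of x5 works.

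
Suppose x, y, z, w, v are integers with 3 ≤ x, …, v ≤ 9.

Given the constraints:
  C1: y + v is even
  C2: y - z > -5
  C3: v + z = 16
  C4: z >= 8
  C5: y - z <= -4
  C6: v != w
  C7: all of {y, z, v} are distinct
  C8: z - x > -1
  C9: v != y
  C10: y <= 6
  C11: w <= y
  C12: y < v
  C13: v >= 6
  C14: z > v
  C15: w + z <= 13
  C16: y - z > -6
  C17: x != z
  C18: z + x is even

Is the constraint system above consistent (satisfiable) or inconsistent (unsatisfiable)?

Satisfiable

Try x = 7, y = 5, z = 9, w = 4, v = 7.
Check constraint 2: y - z = -4; constraint 3: v + z = 16. The remaining constraints are straightforward to verify.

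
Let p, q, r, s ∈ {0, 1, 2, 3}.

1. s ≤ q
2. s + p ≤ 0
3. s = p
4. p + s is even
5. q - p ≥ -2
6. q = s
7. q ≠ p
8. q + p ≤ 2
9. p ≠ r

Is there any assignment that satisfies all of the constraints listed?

Unsatisfiable

From constraints 3 and 6, q = s = p, so q = p. But constraint 7 says q ≠ p. Contradiction.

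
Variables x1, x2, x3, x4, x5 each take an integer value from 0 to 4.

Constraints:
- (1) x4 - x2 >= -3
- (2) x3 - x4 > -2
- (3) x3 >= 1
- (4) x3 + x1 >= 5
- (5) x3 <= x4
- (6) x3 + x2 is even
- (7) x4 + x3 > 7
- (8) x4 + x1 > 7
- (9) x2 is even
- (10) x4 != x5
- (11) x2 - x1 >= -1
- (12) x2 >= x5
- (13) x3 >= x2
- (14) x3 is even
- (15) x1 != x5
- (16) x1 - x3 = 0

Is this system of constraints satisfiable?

Satisfiable

The assignment x1 = 4, x2 = 4, x3 = 4, x4 = 4, x5 = 2 works:
  constraint 1 holds since x4 - x2 = 0.
  constraint 2 holds since x3 - x4 = 0.
The rest check out directly.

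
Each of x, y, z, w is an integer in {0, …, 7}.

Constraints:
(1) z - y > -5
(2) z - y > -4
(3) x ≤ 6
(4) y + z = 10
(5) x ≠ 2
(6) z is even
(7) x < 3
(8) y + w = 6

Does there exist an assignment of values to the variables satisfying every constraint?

The assignment x = 0, y = 6, z = 4, w = 0 works:
  constraint 1 holds since z - y = -2.
  constraint 2 holds since z - y = -2.
The rest check out directly.

Satisfiable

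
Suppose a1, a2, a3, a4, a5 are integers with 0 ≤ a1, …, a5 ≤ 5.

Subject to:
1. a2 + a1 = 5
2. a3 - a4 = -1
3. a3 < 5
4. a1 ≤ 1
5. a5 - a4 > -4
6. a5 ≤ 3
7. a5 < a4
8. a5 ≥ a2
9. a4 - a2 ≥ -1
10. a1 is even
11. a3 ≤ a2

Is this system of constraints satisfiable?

From constraints 6 and 8: a2 ≤ a5 ≤ 3. From constraint 4: a1 ≤ 1. Hence a2 + a1 ≤ 4. But constraint 1 requires a2 + a1 = 5, and 5 > 4. Contradiction.

Unsatisfiable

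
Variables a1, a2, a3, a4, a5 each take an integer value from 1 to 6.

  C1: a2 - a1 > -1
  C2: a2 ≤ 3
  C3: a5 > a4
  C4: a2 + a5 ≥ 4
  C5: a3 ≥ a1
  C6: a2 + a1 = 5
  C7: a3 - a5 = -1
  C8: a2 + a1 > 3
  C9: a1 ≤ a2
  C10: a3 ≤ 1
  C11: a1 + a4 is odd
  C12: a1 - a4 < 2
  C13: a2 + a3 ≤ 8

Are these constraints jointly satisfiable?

From constraint 2: a2 ≤ 3. From constraints 5 and 10: a1 ≤ a3 ≤ 1. Hence a2 + a1 ≤ 4. But constraint 6 requires a2 + a1 = 5, and 5 > 4. Contradiction.

Unsatisfiable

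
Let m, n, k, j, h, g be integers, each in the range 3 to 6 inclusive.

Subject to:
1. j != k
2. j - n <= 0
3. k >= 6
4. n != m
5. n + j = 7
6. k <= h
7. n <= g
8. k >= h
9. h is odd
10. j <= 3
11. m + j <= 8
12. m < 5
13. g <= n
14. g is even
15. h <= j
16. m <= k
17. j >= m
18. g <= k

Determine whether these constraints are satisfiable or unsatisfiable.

Unsatisfiable

From constraints 3 and 6: h ≥ k and k ≥ 6, so h ≥ 6. From constraints 10 and 15: h ≤ j and j ≤ 3, so h ≤ 3. But 3 < 6, so no value of h works.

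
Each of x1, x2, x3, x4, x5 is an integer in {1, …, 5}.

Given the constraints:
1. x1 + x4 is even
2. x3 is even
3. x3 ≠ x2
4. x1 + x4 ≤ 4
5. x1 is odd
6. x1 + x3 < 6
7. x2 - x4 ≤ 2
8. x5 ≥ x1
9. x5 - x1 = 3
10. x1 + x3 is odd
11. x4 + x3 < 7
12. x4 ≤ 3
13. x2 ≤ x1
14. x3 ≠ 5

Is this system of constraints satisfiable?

Satisfiable

Try x1 = 1, x2 = 1, x3 = 4, x4 = 1, x5 = 4.
Check constraint 4: x1 + x4 = 2; constraint 6: x1 + x3 = 5. The remaining constraints are straightforward to verify.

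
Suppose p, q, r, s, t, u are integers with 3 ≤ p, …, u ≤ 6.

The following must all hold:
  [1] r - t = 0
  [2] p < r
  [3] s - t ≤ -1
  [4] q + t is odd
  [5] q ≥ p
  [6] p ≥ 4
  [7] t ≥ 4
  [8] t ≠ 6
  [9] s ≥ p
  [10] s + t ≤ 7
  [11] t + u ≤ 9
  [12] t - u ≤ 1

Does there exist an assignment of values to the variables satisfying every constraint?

From constraints 6 and 9: s ≥ p ≥ 4. From constraint 7: t ≥ 4. Hence s + t ≥ 8. But constraint 10 requires s + t ≤ 7, and 7 < 8. Contradiction.

Unsatisfiable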